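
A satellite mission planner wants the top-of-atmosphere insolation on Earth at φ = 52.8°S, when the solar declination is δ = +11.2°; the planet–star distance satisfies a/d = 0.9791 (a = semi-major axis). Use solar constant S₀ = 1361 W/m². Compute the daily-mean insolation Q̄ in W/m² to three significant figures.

cos H₀ = −tan(-52.8°) tan(+11.200°) = 0.2609, H₀ = 1.3069 rad.
Bracket: H₀ sin φ sin δ + cos φ cos δ sin H₀ = 1.3069×-0.79653×0.19423 + 0.60460×0.98096×0.96538 = -0.202191 + 0.572556 = 0.370365.
Inverse-square distance factor (a/d)² = 0.9791² = 0.958637.
Q̄ = (S₀/π) × 0.958637 × [bracket] = (1361/π) × 0.958637 × 0.370365 = 153.8 W/m².

Q̄ ≈ 154 W/m²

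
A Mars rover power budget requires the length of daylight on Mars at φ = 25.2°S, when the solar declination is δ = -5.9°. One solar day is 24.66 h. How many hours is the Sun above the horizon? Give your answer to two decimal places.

12.71 h

cos H₀ = −tan φ · tan δ = −tan(-25.2°) × tan(-5.900°) = -0.0486, so H₀ = 1.6194 rad = 92.79°.
Daylight = 2H₀/(2π) × 24.66 h = (1.6194/π) × 24.66 = 12.71 h.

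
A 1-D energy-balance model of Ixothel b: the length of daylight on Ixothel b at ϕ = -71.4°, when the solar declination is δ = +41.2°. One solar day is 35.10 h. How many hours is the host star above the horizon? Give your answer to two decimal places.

0.00 h

cos h₀ = −tan ϕ · tan δ = 2.6013 ≥ 1, so the host star never rises (polar night) and h₀ = 0.
Daylight = 2h₀/(2π) × 35.10 h = (0.0000/π) × 35.10 = 0.00 h.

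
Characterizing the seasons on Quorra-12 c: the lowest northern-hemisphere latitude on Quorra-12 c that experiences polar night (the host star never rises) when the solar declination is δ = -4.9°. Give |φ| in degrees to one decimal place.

|φ| = 85.1°

Polar night requires cos H₀ = −tan φ tan δ ≥ 1, i.e. tan φ tan δ ≤ −1.
The boundary is |tan φ| · |tan δ| = 1, so |φ| = 90° − |δ| = 90° − 4.9° = 85.1° in the northern hemisphere.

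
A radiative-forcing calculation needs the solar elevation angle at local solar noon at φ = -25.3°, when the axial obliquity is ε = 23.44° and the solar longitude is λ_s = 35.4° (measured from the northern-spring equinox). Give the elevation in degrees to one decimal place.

Solar declination: sin δ = sin ε · sin λ_s = sin 23.44° × sin 35.4° = 0.23043, so δ = +13.322°.
At local noon the hour angle is zero, so the zenith angle equals |φ − δ| = |-25.3° − (+13.322°)| = 38.622°.
Elevation = 90° − 38.622° = 51.4°.

51.4°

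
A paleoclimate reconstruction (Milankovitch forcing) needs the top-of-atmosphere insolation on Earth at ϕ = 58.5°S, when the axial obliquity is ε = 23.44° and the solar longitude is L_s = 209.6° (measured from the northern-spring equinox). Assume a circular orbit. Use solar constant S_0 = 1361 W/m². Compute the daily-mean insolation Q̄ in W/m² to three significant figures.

Q̄ ≈ 348 W/m²

Solar declination: sin δ = sin ε · sin L_s = sin 23.44° × sin 209.6° = -0.19648, so δ = -11.331°.
cos h₀ = −tan(-58.5°) tan(-11.331°) = -0.3270, h₀ = 1.9039 rad.
Bracket: h₀ sin ϕ sin δ + cos ϕ cos δ sin h₀ = 1.9039×-0.85264×-0.19648 + 0.52250×0.98051×0.94502 = 0.318954 + 0.484149 = 0.803103.
Q̄ = (S_0/π) × [bracket] = (1361/π) × 0.803103 = 347.9 W/m².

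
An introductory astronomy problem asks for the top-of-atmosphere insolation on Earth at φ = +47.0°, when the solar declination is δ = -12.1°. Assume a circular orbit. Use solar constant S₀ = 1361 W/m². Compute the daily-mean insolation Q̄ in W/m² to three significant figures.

Q̄ ≈ 192 W/m²

cos H₀ = −tan(+47.0°) tan(-12.100°) = 0.2299, H₀ = 1.3388 rad.
Bracket: H₀ sin φ sin δ + cos φ cos δ sin H₀ = 1.3388×0.73135×-0.20962 + 0.68200×0.97778×0.97322 = -0.205246 + 0.648988 = 0.443742.
Q̄ = (S₀/π) × [bracket] = (1361/π) × 0.443742 = 192.2 W/m².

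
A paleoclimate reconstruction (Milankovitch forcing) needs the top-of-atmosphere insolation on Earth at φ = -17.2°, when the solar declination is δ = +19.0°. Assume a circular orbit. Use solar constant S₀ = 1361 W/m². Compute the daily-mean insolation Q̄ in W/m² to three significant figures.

Q̄ ≈ 328 W/m²

cos H₀ = −tan(-17.2°) tan(+19.000°) = 0.1066, H₀ = 1.4640 rad.
Bracket: H₀ sin φ sin δ + cos φ cos δ sin H₀ = 1.4640×-0.29571×0.32557 + 0.95528×0.94552×0.99430 = -0.140946 + 0.898088 = 0.757142.
Q̄ = (S₀/π) × [bracket] = (1361/π) × 0.757142 = 328.0 W/m².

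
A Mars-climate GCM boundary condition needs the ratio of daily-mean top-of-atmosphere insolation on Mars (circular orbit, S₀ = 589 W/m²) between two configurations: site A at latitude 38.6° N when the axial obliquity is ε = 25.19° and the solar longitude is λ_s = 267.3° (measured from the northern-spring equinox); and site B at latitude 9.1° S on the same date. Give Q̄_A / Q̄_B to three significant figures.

Q̄_A / Q̄_B ≈ 0.340

— Configuration A (φ=+38.6°):
Solar declination: sin δ = sin ε · sin λ_s = sin 25.19° × sin 267.3° = -0.42515, so δ = -25.160°.
cos H₀ = −tan(+38.6°) tan(-25.160°) = 0.3750, H₀ = 1.1864 rad.
Bracket: H₀ sin φ sin δ + cos φ cos δ sin H₀ = 1.1864×0.62388×-0.42515 + 0.78152×0.90512×0.92704 = -0.314684 + 0.655760 = 0.341076.
Q̄ = (S₀/π) × [bracket] = (589/π) × 0.341076 = 63.946 W/m².
— Configuration B (φ=-9.1°):
cos H₀ = −tan(-9.1°) tan(-25.160°) = -0.0752, H₀ = 1.6461 rad.
Bracket: H₀ sin φ sin δ + cos φ cos δ sin H₀ = 1.6461×-0.15816×-0.42515 + 0.98741×0.90512×0.99717 = 0.110687 + 0.891195 = 1.001882.
Q̄ = (S₀/π) × [bracket] = (589/π) × 1.001882 = 187.84 W/m².
Ratio Q̄_A / Q̄_B = 63.946 / 187.84 = 0.3404.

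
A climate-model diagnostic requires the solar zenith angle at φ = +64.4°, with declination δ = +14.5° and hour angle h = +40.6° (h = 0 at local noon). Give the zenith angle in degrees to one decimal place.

cos θ_z = sin φ sin δ + cos φ cos δ cos h = 0.225801 + 0.317620 = 0.543421.
θ_z = arccos(0.543421) = 57.1°.

θ_z = 57.1°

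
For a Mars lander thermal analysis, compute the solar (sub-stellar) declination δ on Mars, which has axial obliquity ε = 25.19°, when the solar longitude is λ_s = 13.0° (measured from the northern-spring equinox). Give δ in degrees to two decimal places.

sin δ = sin ε · sin λ_s = sin 25.19° × sin 13.0° = 0.095744.
δ = arcsin(0.095744) = +5.49°.

δ = +5.49°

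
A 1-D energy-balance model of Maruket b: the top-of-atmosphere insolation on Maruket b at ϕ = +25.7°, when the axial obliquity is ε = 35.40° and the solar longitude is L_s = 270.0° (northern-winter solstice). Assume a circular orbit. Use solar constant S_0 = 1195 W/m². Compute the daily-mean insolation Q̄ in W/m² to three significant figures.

Q̄ ≈ 146 W/m²

Solar declination: sin δ = sin ε · sin L_s = sin 35.40° × sin 270.0° = -0.57928, so δ = -35.400°.
cos h₀ = −tan(+25.7°) tan(-35.400°) = 0.3420, h₀ = 1.2217 rad.
Bracket: h₀ sin ϕ sin δ + cos ϕ cos δ sin h₀ = 1.2217×0.43366×-0.57928 + 0.90108×0.81513×0.93969 = -0.306904 + 0.690200 = 0.383296.
Q̄ = (S_0/π) × [bracket] = (1195/π) × 0.383296 = 145.8 W/m².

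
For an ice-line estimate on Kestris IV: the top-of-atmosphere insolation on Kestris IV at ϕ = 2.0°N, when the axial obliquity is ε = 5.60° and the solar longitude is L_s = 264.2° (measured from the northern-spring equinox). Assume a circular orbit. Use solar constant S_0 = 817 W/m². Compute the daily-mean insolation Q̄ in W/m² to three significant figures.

Q̄ ≈ 257 W/m²

Solar declination: sin δ = sin ε · sin L_s = sin 5.60° × sin 264.2° = -0.09708, so δ = -5.571°.
cos h₀ = −tan(+2.0°) tan(-5.571°) = 0.0034, h₀ = 1.5674 rad.
Bracket: h₀ sin ϕ sin δ + cos ϕ cos δ sin h₀ = 1.5674×0.03490×-0.09708 + 0.99939×0.99528×0.99999 = -0.005310 + 0.994663 = 0.989353.
Q̄ = (S_0/π) × [bracket] = (817/π) × 0.989353 = 257.3 W/m².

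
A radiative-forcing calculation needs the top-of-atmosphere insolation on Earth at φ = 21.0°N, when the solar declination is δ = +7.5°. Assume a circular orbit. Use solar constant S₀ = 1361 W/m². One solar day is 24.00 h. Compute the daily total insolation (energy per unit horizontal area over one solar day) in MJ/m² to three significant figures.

37.4 MJ/m²

cos H₀ = −tan(+21.0°) tan(+7.500°) = -0.0505, H₀ = 1.6214 rad.
Bracket: H₀ sin φ sin δ + cos φ cos δ sin H₀ = 1.6214×0.35837×0.13053 + 0.93358×0.99144×0.99872 = 0.075846 + 0.924404 = 1.000250.
Q̄ = (S₀/π) × [bracket] = (1361/π) × 1.000250 = 433.33 W/m².
Daily total = Q̄ × 24.00 h × 3600 s/h = 433.33 × 24.00 × 3600 / 10⁶ = 37.44 MJ/m².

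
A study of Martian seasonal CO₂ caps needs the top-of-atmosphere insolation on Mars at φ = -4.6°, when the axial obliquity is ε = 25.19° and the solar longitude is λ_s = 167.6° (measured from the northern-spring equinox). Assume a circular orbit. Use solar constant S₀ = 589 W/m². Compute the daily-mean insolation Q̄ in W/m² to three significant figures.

Q̄ ≈ 184 W/m²

Solar declination: sin δ = sin ε · sin λ_s = sin 25.19° × sin 167.6° = 0.09140, so δ = +5.244°.
cos H₀ = −tan(-4.6°) tan(+5.244°) = 0.0074, H₀ = 1.5634 rad.
Bracket: H₀ sin φ sin δ + cos φ cos δ sin H₀ = 1.5634×-0.08020×0.09140 + 0.99678×0.99581×0.99997 = -0.011460 + 0.992574 = 0.981114.
Q̄ = (S₀/π) × [bracket] = (589/π) × 0.981114 = 183.9 W/m².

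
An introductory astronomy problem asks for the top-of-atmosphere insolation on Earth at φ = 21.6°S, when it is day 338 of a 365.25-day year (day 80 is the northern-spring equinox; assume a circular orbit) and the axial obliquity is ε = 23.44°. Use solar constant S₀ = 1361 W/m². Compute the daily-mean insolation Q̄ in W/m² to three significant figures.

Q̄ ≈ 473 W/m²

Solar longitude: λ_s = 360° × (338 − 80)/365.25 = 254.292°.
sin δ = sin 23.44° × sin 254.292° = -0.38293, so δ = -22.515°.
cos H₀ = −tan(-21.6°) tan(-22.515°) = -0.1641, H₀ = 1.7357 rad.
Bracket: H₀ sin φ sin δ + cos φ cos δ sin H₀ = 1.7357×-0.36812×-0.38293 + 0.92978×0.92378×0.98644 = 0.244672 + 0.847265 = 1.091937.
Q̄ = (S₀/π) × [bracket] = (1361/π) × 1.091937 = 473.0 W/m².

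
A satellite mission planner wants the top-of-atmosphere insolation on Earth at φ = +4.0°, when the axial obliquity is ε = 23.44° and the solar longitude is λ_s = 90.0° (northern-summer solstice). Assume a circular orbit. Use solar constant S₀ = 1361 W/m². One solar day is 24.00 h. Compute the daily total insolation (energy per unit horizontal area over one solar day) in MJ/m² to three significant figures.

Solar declination: sin δ = sin ε · sin λ_s = sin 23.44° × sin 90.0° = 0.39779, so δ = +23.440°.
cos H₀ = −tan(+4.0°) tan(+23.440°) = -0.0303, H₀ = 1.6011 rad.
Bracket: H₀ sin φ sin δ + cos φ cos δ sin H₀ = 1.6011×0.06976×0.39779 + 0.99756×0.91748×0.99954 = 0.044430 + 0.914820 = 0.959250.
Q̄ = (S₀/π) × [bracket] = (1361/π) × 0.959250 = 415.57 W/m².
Daily total = Q̄ × 24.00 h × 3600 s/h = 415.57 × 24.00 × 3600 / 10⁶ = 35.91 MJ/m².

35.9 MJ/m²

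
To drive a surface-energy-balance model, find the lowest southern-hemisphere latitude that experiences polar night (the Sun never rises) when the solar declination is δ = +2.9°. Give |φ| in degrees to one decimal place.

|φ| = 87.1°

Polar night requires cos H₀ = −tan φ tan δ ≥ 1, i.e. tan φ tan δ ≤ −1.
The boundary is |tan φ| · |tan δ| = 1, so |φ| = 90° − |δ| = 90° − 2.9° = 87.1° in the southern hemisphere.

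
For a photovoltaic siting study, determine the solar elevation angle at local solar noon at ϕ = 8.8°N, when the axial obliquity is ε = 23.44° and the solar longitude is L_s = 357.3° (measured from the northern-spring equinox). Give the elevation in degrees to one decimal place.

Solar declination: sin δ = sin ε · sin L_s = sin 23.44° × sin 357.3° = -0.01874, so δ = -1.074°.
At local noon the hour angle is zero, so the zenith angle equals |ϕ − δ| = |+8.8° − (-1.074°)| = 9.874°.
Elevation = 90° − 9.874° = 80.1°.

80.1°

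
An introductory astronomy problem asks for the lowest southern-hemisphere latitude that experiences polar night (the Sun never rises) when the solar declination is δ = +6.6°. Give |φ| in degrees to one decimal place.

Polar night requires cos H₀ = −tan φ tan δ ≥ 1, i.e. tan φ tan δ ≤ −1.
The boundary is |tan φ| · |tan δ| = 1, so |φ| = 90° − |δ| = 90° − 6.6° = 83.4° in the southern hemisphere.

|φ| = 83.4°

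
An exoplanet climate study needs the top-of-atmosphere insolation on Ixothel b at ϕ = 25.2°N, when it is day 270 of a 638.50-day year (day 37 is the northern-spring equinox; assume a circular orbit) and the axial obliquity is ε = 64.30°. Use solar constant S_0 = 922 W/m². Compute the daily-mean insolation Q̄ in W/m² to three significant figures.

Solar longitude: L_s = 360° × (270 − 37)/638.50 = 131.370°.
sin δ = sin 64.30° × sin 131.370° = 0.67622, so δ = +42.549°.
cos h₀ = −tan(+25.2°) tan(+42.549°) = -0.4319, h₀ = 2.0174 rad.
Bracket: h₀ sin ϕ sin δ + cos ϕ cos δ sin h₀ = 2.0174×0.42578×0.67622 + 0.90483×0.73670×0.90191 = 0.580852 + 0.601203 = 1.182055.
Q̄ = (S_0/π) × [bracket] = (922/π) × 1.182055 = 346.9 W/m².

Q̄ ≈ 347 W/m²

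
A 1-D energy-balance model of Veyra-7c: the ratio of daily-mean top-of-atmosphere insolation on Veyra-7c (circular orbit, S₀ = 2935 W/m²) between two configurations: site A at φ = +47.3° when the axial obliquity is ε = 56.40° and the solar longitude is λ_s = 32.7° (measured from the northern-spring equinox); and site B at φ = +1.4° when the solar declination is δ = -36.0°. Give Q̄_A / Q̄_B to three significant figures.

— Configuration A (φ=+47.3°):
Solar declination: sin δ = sin ε · sin λ_s = sin 56.40° × sin 32.7° = 0.44998, so δ = +26.742°.
cos H₀ = −tan(+47.3°) tan(+26.742°) = -0.5460, H₀ = 2.1484 rad.
Bracket: H₀ sin φ sin δ + cos φ cos δ sin H₀ = 2.1484×0.73491×0.44998 + 0.67816×0.89304×0.83776 = 0.710465 + 0.507368 = 1.217833.
Q̄ = (S₀/π) × [bracket] = (2935/π) × 1.217833 = 1137.7 W/m².
— Configuration B (φ=+1.4°):
cos H₀ = −tan(+1.4°) tan(-36.000°) = 0.0178, H₀ = 1.5530 rad.
Bracket: H₀ sin φ sin δ + cos φ cos δ sin H₀ = 1.5530×0.02443×-0.58779 + 0.99970×0.80902×0.99984 = -0.022301 + 0.808648 = 0.786347.
Q̄ = (S₀/π) × [bracket] = (2935/π) × 0.786347 = 734.64 W/m².
Ratio Q̄_A / Q̄_B = 1137.7 / 734.64 = 1.549.

Q̄_A / Q̄_B ≈ 1.55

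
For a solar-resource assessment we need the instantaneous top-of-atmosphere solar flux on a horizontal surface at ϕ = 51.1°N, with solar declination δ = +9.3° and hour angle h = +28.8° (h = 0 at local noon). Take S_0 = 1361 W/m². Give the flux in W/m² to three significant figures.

910 W/m²

cos θ_z = sin ϕ sin δ + cos ϕ cos δ cos h = 0.125767 + 0.543055 = 0.668822.
Flux = S_0 · cos θ_z = 1361 × 0.668822 = 910.3 W/m².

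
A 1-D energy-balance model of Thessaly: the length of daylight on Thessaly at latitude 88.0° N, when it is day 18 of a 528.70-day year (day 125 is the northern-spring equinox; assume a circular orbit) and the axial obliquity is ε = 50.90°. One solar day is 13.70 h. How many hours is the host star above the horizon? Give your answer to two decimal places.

0.00 h

Solar longitude: L_s = 360° × (18 − 125)/528.70 = -72.858°, i.e. -72.858° + 360° = 287.142°.
sin δ = sin 50.90° × sin 287.142° = -0.74157, so δ = -47.866°.
cos h₀ = −tan ϕ · tan δ = 31.6540 ≥ 1, so the host star never rises (polar night) and h₀ = 0.
Daylight = 2h₀/(2π) × 13.70 h = (0.0000/π) × 13.70 = 0.00 h.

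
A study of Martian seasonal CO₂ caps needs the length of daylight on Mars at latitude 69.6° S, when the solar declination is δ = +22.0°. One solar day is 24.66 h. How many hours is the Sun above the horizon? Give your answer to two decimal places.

cos h₀ = −tan ϕ · tan δ = 1.0864 ≥ 1, so the Sun never rises (polar night) and h₀ = 0.
Daylight = 2h₀/(2π) × 24.66 h = (0.0000/π) × 24.66 = 0.00 h.

0.00 h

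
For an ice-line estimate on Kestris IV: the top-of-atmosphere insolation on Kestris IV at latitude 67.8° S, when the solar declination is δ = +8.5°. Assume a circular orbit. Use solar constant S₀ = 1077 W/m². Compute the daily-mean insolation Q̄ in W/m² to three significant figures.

Q̄ ≈ 63.1 W/m²

cos H₀ = −tan(-67.8°) tan(+8.500°) = 0.3662, H₀ = 1.1959 rad.
Bracket: H₀ sin φ sin δ + cos φ cos δ sin H₀ = 1.1959×-0.92587×0.14781 + 0.37784×0.98902×0.93053 = -0.163662 + 0.347731 = 0.184069.
Q̄ = (S₀/π) × [bracket] = (1077/π) × 0.184069 = 63.10 W/m².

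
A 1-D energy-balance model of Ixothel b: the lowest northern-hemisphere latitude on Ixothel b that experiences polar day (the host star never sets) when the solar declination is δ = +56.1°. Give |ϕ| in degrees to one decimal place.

Polar day requires cos h₀ = −tan ϕ tan δ ≤ −1, i.e. tan ϕ tan δ ≥ 1.
The boundary is |tan ϕ| · |tan δ| = 1, so |ϕ| = 90° − |δ| = 90° − 56.1° = 33.9° in the northern hemisphere.

|ϕ| = 33.9°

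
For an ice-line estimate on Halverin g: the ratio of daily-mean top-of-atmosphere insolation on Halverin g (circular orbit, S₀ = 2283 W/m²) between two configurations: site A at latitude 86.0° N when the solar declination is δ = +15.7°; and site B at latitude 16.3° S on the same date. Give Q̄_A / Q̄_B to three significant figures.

Q̄_A / Q̄_B ≈ 1.05

— Configuration A (φ=+86.0°):
cos H₀ = −tan(+86.0°) tan(+15.700°) = -4.0197 ≤ −1 ⇒ polar day, H₀ = π.
Bracket: H₀ sin φ sin δ + cos φ cos δ sin H₀ = 3.1416×0.99756×0.27060 + 0.06976×0.96269×0.00000 = 0.848043 + 0.000000 = 0.848043.
Q̄ = (S₀/π) × [bracket] = (2283/π) × 0.848043 = 616.27 W/m².
— Configuration B (φ=-16.3°):
cos H₀ = −tan(-16.3°) tan(+15.700°) = 0.0822, H₀ = 1.4885 rad.
Bracket: H₀ sin φ sin δ + cos φ cos δ sin H₀ = 1.4885×-0.28067×0.27060 + 0.95981×0.96269×0.99662 = -0.113051 + 0.920876 = 0.807825.
Q̄ = (S₀/π) × [bracket] = (2283/π) × 0.807825 = 587.05 W/m².
Ratio Q̄_A / Q̄_B = 616.27 / 587.05 = 1.050.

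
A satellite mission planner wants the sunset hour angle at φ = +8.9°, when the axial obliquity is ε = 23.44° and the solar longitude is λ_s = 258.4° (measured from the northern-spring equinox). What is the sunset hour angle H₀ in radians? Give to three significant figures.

Solar declination: sin δ = sin ε · sin λ_s = sin 23.44° × sin 258.4° = -0.38966, so δ = -22.934°.
cos H₀ = −tan φ · tan δ = −tan(+8.9°) × tan(-22.934°) = 0.0663, so H₀ = 1.5045 rad = 86.20°.

H₀ = 1.50 rad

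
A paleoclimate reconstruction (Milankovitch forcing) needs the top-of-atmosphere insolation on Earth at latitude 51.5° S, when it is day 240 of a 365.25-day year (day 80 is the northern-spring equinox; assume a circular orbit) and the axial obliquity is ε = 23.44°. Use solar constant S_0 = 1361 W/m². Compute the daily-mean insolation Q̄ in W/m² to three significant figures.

Solar longitude: L_s = 360° × (240 − 80)/365.25 = 157.700°.
sin δ = sin 23.44° × sin 157.700° = 0.15094, so δ = +8.682°.
cos h₀ = −tan(-51.5°) tan(+8.682°) = 0.1920, h₀ = 1.3776 rad.
Bracket: h₀ sin ϕ sin δ + cos ϕ cos δ sin h₀ = 1.3776×-0.78261×0.15094 + 0.62251×0.98854×0.98140 = -0.162732 + 0.603930 = 0.441198.
Q̄ = (S_0/π) × [bracket] = (1361/π) × 0.441198 = 191.1 W/m².

Q̄ ≈ 191 W/m²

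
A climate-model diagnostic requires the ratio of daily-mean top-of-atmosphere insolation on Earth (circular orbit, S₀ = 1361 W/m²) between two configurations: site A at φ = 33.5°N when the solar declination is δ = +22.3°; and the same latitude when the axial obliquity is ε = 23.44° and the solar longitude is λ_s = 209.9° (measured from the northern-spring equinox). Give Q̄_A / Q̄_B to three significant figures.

— Configuration A (φ=+33.5°):
cos H₀ = −tan(+33.5°) tan(+22.300°) = -0.2715, H₀ = 1.8457 rad.
Bracket: H₀ sin φ sin δ + cos φ cos δ sin H₀ = 1.8457×0.55194×0.37946 + 0.83389×0.92521×0.96245 = 0.386562 + 0.742553 = 1.129115.
Q̄ = (S₀/π) × [bracket] = (1361/π) × 1.129115 = 489.15 W/m².
— Configuration B (φ=+33.5°):
Solar declination: sin δ = sin ε · sin λ_s = sin 23.44° × sin 209.9° = -0.19829, so δ = -11.437°.
cos H₀ = −tan(+33.5°) tan(-11.437°) = 0.1339, H₀ = 1.4365 rad.
Bracket: H₀ sin φ sin δ + cos φ cos δ sin H₀ = 1.4365×0.55194×-0.19829 + 0.83389×0.98014×0.99099 = -0.157217 + 0.809965 = 0.652748.
Q̄ = (S₀/π) × [bracket] = (1361/π) × 0.652748 = 282.78 W/m².
Ratio Q̄_A / Q̄_B = 489.15 / 282.78 = 1.730.

Q̄_A / Q̄_B ≈ 1.73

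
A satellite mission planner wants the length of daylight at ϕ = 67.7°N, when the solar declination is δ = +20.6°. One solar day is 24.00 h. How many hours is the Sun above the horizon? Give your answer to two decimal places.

20.86 h

cos h₀ = −tan ϕ · tan δ = −tan(+67.7°) × tan(+20.600°) = -0.9165, so h₀ = 2.7300 rad = 156.42°.
Daylight = 2h₀/(2π) × 24.00 h = (2.7300/π) × 24.00 = 20.86 h.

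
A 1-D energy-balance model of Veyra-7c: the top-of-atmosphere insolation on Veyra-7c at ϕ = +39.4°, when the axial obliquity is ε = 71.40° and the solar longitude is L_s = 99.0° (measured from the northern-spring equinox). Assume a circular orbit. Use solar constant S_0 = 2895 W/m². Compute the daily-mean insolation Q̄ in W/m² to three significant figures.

Solar declination: sin δ = sin ε · sin L_s = sin 71.40° × sin 99.0° = 0.93610, so δ = +69.407°.
cos h₀ = −tan(+39.4°) tan(+69.407°) = -2.1861 ≤ −1 ⇒ polar day, h₀ = π.
Bracket: h₀ sin ϕ sin δ + cos ϕ cos δ sin h₀ = 3.1416×0.63473×0.93610 + 0.77273×0.35173×0.00000 = 1.866647 + 0.000000 = 1.866647.
Q̄ = (S_0/π) × [bracket] = (2895/π) × 1.866647 = 1720 W/m².

Q̄ ≈ 1.72e+03 W/m²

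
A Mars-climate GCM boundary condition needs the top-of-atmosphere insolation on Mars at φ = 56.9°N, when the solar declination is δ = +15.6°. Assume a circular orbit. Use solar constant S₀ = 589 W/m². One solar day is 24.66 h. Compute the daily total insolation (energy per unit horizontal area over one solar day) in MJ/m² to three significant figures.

15.5 MJ/m²

cos H₀ = −tan(+56.9°) tan(+15.600°) = -0.4283, H₀ = 2.0134 rad.
Bracket: H₀ sin φ sin δ + cos φ cos δ sin H₀ = 2.0134×0.83772×0.26892 + 0.54610×0.96316×0.90364 = 0.453578 + 0.475298 = 0.928876.
Q̄ = (S₀/π) × [bracket] = (589/π) × 0.928876 = 174.15 W/m².
Daily total = Q̄ × 24.66 h × 3600 s/h = 174.15 × 24.66 × 3600 / 10⁶ = 15.46 MJ/m².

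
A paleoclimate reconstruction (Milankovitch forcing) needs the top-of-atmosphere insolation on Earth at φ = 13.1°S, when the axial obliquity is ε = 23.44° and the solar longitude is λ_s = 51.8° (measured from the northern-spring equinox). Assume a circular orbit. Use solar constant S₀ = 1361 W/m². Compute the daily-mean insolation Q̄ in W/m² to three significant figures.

Solar declination: sin δ = sin ε · sin λ_s = sin 23.44° × sin 51.8° = 0.31260, so δ = +18.216°.
cos H₀ = −tan(-13.1°) tan(+18.216°) = 0.0766, H₀ = 1.4941 rad.
Bracket: H₀ sin φ sin δ + cos φ cos δ sin H₀ = 1.4941×-0.22665×0.31260 + 0.97398×0.94988×0.99706 = -0.105858 + 0.922444 = 0.816586.
Q̄ = (S₀/π) × [bracket] = (1361/π) × 0.816586 = 353.8 W/m².

Q̄ ≈ 354 W/m²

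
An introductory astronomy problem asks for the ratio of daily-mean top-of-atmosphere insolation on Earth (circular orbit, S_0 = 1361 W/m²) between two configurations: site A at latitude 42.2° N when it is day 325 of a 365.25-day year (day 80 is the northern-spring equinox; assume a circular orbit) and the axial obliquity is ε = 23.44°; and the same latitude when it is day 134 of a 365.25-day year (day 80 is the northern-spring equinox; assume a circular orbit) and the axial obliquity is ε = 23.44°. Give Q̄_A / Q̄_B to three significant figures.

Q̄_A / Q̄_B ≈ 0.341

— Configuration A (ϕ=+42.2°):
Solar longitude: L_s = 360° × (325 − 80)/365.25 = 241.478°.
sin δ = sin 23.44° × sin 241.478° = -0.34951, so δ = -20.457°.
cos h₀ = −tan(+42.2°) tan(-20.457°) = 0.3383, h₀ = 1.2257 rad.
Bracket: h₀ sin ϕ sin δ + cos ϕ cos δ sin h₀ = 1.2257×0.67172×-0.34951 + 0.74080×0.93693×0.94106 = -0.287761 + 0.653169 = 0.365408.
Q̄ = (S_0/π) × [bracket] = (1361/π) × 0.365408 = 158.30 W/m².
— Configuration B (ϕ=+42.2°):
Solar longitude: L_s = 360° × (134 − 80)/365.25 = 53.224°.
sin δ = sin 23.44° × sin 53.224° = 0.31862, so δ = +18.580°.
cos h₀ = −tan(+42.2°) tan(+18.580°) = -0.3048, h₀ = 1.8805 rad.
Bracket: h₀ sin ϕ sin δ + cos ϕ cos δ sin h₀ = 1.8805×0.67172×0.31862 + 0.74080×0.94788×0.95242 = 0.402471 + 0.668779 = 1.071250.
Q̄ = (S_0/π) × [bracket] = (1361/π) × 1.071250 = 464.09 W/m².
Ratio Q̄_A / Q̄_B = 158.30 / 464.09 = 0.3411.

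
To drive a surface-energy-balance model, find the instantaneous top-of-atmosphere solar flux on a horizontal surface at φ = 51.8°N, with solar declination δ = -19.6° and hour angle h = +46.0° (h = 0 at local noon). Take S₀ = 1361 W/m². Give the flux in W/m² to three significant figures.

cos θ_z = sin φ sin δ + cos φ cos δ cos h = -0.263617 + 0.404691 = 0.141074.
Flux = S₀ · cos θ_z = 1361 × 0.141074 = 192.0 W/m².

192 W/m²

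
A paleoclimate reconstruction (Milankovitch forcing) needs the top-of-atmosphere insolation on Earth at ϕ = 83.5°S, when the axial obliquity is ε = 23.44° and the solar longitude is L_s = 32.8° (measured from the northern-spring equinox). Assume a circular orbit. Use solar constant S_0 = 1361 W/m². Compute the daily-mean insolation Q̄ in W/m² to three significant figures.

Q̄ ≈ 0.00 W/m²

Solar declination: sin δ = sin ε · sin L_s = sin 23.44° × sin 32.8° = 0.21549, so δ = +12.444°.
cos h₀ = −tan(-83.5°) tan(+12.444°) = 1.9368 ≥ 1 ⇒ polar night, h₀ = 0 and Q̄ = 0.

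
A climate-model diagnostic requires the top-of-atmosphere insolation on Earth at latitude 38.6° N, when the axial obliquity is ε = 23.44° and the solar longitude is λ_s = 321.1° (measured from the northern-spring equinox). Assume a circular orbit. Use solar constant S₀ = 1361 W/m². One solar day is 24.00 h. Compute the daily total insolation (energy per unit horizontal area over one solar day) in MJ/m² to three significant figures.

Solar declination: sin δ = sin ε · sin λ_s = sin 23.44° × sin 321.1° = -0.24980, so δ = -14.465°.
cos H₀ = −tan(+38.6°) tan(-14.465°) = 0.2059, H₀ = 1.3634 rad.
Bracket: H₀ sin φ sin δ + cos φ cos δ sin H₀ = 1.3634×0.62388×-0.24980 + 0.78152×0.96830×0.97856 = -0.212479 + 0.740521 = 0.528042.
Q̄ = (S₀/π) × [bracket] = (1361/π) × 0.528042 = 228.76 W/m².
Daily total = Q̄ × 24.00 h × 3600 s/h = 228.76 × 24.00 × 3600 / 10⁶ = 19.76 MJ/m².

19.8 MJ/m²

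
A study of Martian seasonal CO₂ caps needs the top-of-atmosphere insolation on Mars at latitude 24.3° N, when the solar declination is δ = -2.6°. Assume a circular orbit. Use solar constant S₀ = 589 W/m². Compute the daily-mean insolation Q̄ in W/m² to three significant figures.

cos H₀ = −tan(+24.3°) tan(-2.600°) = 0.0205, H₀ = 1.5503 rad.
Bracket: H₀ sin φ sin δ + cos φ cos δ sin H₀ = 1.5503×0.41151×-0.04536 + 0.91140×0.99897×0.99979 = -0.028938 + 0.910270 = 0.881332.
Q̄ = (S₀/π) × [bracket] = (589/π) × 0.881332 = 165.2 W/m².

Q̄ ≈ 165 W/m²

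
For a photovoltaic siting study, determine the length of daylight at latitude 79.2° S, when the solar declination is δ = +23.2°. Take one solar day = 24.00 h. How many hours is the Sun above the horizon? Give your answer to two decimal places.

0.00 h

cos h₀ = −tan ϕ · tan δ = 2.2468 ≥ 1, so the Sun never rises (polar night) and h₀ = 0.
Daylight = 2h₀/(2π) × 24.00 h = (0.0000/π) × 24.00 = 0.00 h.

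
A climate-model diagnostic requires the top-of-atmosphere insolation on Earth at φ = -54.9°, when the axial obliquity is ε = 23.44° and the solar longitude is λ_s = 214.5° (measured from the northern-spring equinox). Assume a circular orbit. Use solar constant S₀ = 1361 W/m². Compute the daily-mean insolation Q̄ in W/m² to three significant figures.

Solar declination: sin δ = sin ε · sin λ_s = sin 23.44° × sin 214.5° = -0.22531, so δ = -13.021°.
cos H₀ = −tan(-54.9°) tan(-13.021°) = -0.3290, H₀ = 1.9061 rad.
Bracket: H₀ sin φ sin δ + cos φ cos δ sin H₀ = 1.9061×-0.81815×-0.22531 + 0.57501×0.97429×0.94431 = 0.351365 + 0.529027 = 0.880392.
Q̄ = (S₀/π) × [bracket] = (1361/π) × 0.880392 = 381.4 W/m².

Q̄ ≈ 381 W/m²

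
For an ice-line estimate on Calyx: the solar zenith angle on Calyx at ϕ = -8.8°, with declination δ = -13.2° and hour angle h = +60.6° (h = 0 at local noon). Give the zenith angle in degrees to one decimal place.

θ_z = 59.5°

cos θ_z = sin ϕ sin δ + cos ϕ cos δ cos h = 0.034934 + 0.472307 = 0.507241.
θ_z = arccos(0.507241) = 59.5°.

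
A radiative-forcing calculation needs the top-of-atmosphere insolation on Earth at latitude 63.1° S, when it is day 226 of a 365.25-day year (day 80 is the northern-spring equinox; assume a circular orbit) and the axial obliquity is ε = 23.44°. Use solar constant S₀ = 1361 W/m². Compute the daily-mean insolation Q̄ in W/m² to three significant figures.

Solar longitude: λ_s = 360° × (226 − 80)/365.25 = 143.901°.
sin δ = sin 23.44° × sin 143.901° = 0.23437, so δ = +13.554°.
cos H₀ = −tan(-63.1°) tan(+13.554°) = 0.4752, H₀ = 1.0756 rad.
Bracket: H₀ sin φ sin δ + cos φ cos δ sin H₀ = 1.0756×-0.89180×0.23437 + 0.45243×0.97215×0.87988 = -0.224812 + 0.386997 = 0.162185.
Q̄ = (S₀/π) × [bracket] = (1361/π) × 0.162185 = 70.26 W/m².

Q̄ ≈ 70.3 W/m²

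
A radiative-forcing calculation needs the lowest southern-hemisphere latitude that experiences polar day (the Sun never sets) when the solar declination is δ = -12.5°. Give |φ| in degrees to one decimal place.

Polar day requires cos H₀ = −tan φ tan δ ≤ −1, i.e. tan φ tan δ ≥ 1.
The boundary is |tan φ| · |tan δ| = 1, so |φ| = 90° − |δ| = 90° − 12.5° = 77.5° in the southern hemisphere.

|φ| = 77.5°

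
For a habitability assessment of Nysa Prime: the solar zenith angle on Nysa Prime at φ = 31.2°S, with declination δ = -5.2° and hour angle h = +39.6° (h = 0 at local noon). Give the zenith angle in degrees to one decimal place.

θ_z = 45.3°

cos θ_z = sin φ sin δ + cos φ cos δ cos h = 0.046950 + 0.656357 = 0.703307.
θ_z = arccos(0.703307) = 45.3°.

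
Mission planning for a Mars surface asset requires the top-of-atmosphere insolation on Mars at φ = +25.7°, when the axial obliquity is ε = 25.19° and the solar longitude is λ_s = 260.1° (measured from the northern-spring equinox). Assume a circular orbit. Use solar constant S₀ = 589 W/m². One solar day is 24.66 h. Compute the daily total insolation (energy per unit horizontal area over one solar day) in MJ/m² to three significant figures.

Solar declination: sin δ = sin ε · sin λ_s = sin 25.19° × sin 260.1° = -0.41928, so δ = -24.789°.
cos H₀ = −tan(+25.7°) tan(-24.789°) = 0.2223, H₀ = 1.3467 rad.
Bracket: H₀ sin φ sin δ + cos φ cos δ sin H₀ = 1.3467×0.43366×-0.41928 + 0.90108×0.90786×0.97499 = -0.244864 + 0.797595 = 0.552731.
Q̄ = (S₀/π) × [bracket] = (589/π) × 0.552731 = 103.63 W/m².
Daily total = Q̄ × 24.66 h × 3600 s/h = 103.63 × 24.66 × 3600 / 10⁶ = 9.200 MJ/m².

9.20 MJ/m²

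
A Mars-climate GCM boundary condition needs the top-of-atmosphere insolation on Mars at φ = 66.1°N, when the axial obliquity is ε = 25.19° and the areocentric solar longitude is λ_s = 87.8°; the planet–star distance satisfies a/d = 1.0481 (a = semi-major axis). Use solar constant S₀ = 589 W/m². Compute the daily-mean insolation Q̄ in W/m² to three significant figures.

sin δ = sin 25.19° × sin 87.8° = 0.42531, so δ = +25.170°.
cos H₀ = −tan(+66.1°) tan(+25.170°) = -1.0605 ≤ −1 ⇒ polar day, H₀ = π.
Bracket: H₀ sin φ sin δ + cos φ cos δ sin H₀ = 3.1416×0.91425×0.42531 + 0.40514×0.90505×0.00000 = 1.221579 + 0.000000 = 1.221579.
Inverse-square distance factor (a/d)² = 1.0481² = 1.098514.
Q̄ = (S₀/π) × 1.098514 × [bracket] = (589/π) × 1.098514 × 1.221579 = 251.6 W/m².

Q̄ ≈ 252 W/m²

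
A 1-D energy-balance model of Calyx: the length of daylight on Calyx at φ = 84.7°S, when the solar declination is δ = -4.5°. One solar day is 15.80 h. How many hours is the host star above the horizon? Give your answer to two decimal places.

cos H₀ = −tan φ · tan δ = −tan(-84.7°) × tan(-4.500°) = -0.8484, so H₀ = 2.5837 rad = 148.04°.
Daylight = 2H₀/(2π) × 15.80 h = (2.5837/π) × 15.80 = 12.99 h.

12.99 h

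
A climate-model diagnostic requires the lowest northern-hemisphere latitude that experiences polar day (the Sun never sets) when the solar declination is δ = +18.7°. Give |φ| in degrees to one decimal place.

|φ| = 71.3°

Polar day requires cos H₀ = −tan φ tan δ ≤ −1, i.e. tan φ tan δ ≥ 1.
The boundary is |tan φ| · |tan δ| = 1, so |φ| = 90° − |δ| = 90° − 18.7° = 71.3° in the northern hemisphere.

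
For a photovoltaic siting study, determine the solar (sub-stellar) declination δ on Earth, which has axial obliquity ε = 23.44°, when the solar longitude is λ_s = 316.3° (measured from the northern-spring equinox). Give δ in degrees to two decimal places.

δ = -15.95°

sin δ = sin ε · sin λ_s = sin 23.44° × sin 316.3° = -0.274825.
δ = arcsin(-0.274825) = -15.95°.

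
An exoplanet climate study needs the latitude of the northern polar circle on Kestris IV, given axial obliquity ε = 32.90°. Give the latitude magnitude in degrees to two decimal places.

The polar circle is the lowest latitude that experiences at least one full rotation of continuous daylight at the northern-summer solstice; it lies at |φ| = 90° − ε = 90° − 32.90° = 57.10°.

57.10°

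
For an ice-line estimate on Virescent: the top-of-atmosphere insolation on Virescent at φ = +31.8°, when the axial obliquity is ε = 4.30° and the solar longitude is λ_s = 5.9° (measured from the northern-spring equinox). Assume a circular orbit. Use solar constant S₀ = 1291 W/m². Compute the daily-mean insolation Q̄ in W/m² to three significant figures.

Solar declination: sin δ = sin ε · sin λ_s = sin 4.30° × sin 5.9° = 0.00771, so δ = +0.442°.
cos H₀ = −tan(+31.8°) tan(+0.442°) = -0.0048, H₀ = 1.5756 rad.
Bracket: H₀ sin φ sin δ + cos φ cos δ sin H₀ = 1.5756×0.52696×0.00771 + 0.84989×0.99997×0.99999 = 0.006401 + 0.849856 = 0.856257.
Q̄ = (S₀/π) × [bracket] = (1291/π) × 0.856257 = 351.9 W/m².

Q̄ ≈ 352 W/m²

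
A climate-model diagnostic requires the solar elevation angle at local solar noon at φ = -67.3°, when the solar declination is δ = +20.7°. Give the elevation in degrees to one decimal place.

At local noon the hour angle is zero, so the zenith angle equals |φ − δ| = |-67.3° − (+20.700°)| = 88.000°.
Elevation = 90° − 88.000° = 2.0°.

2.0°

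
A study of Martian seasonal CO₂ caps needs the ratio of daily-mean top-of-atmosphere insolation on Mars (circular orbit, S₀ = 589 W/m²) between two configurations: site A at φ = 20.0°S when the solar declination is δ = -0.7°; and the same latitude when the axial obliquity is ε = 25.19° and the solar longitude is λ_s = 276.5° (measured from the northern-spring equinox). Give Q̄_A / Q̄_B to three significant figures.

Q̄_A / Q̄_B ≈ 0.867

— Configuration A (φ=-20.0°):
cos H₀ = −tan(-20.0°) tan(-0.700°) = -0.0044, H₀ = 1.5752 rad.
Bracket: H₀ sin φ sin δ + cos φ cos δ sin H₀ = 1.5752×-0.34202×-0.01222 + 0.93969×0.99993×0.99999 = 0.006584 + 0.939615 = 0.946199.
Q̄ = (S₀/π) × [bracket] = (589/π) × 0.946199 = 177.40 W/m².
— Configuration B (φ=-20.0°):
Solar declination: sin δ = sin ε · sin λ_s = sin 25.19° × sin 276.5° = -0.42289, so δ = -25.017°.
cos H₀ = −tan(-20.0°) tan(-25.017°) = -0.1699, H₀ = 1.7415 rad.
Bracket: H₀ sin φ sin δ + cos φ cos δ sin H₀ = 1.7415×-0.34202×-0.42289 + 0.93969×0.90618×0.98547 = 0.251885 + 0.839156 = 1.091041.
Q̄ = (S₀/π) × [bracket] = (589/π) × 1.091041 = 204.55 W/m².
Ratio Q̄_A / Q̄_B = 177.40 / 204.55 = 0.8673.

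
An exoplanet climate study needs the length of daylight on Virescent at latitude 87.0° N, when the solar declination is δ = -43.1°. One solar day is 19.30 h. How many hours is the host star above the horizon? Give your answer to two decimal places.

cos H₀ = −tan φ · tan δ = 17.8558 ≥ 1, so the host star never rises (polar night) and H₀ = 0.
Daylight = 2H₀/(2π) × 19.30 h = (0.0000/π) × 19.30 = 0.00 h.

0.00 h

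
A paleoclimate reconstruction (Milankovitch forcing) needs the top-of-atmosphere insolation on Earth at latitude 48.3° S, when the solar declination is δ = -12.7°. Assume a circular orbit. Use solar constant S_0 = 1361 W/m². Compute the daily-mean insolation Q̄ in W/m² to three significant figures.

Q̄ ≈ 402 W/m²

cos h₀ = −tan(-48.3°) tan(-12.700°) = -0.2529, h₀ = 1.8265 rad.
Bracket: h₀ sin ϕ sin δ + cos ϕ cos δ sin h₀ = 1.8265×-0.74664×-0.21985 + 0.66523×0.97553×0.96748 = 0.299818 + 0.627848 = 0.927666.
Q̄ = (S_0/π) × [bracket] = (1361/π) × 0.927666 = 401.9 W/m².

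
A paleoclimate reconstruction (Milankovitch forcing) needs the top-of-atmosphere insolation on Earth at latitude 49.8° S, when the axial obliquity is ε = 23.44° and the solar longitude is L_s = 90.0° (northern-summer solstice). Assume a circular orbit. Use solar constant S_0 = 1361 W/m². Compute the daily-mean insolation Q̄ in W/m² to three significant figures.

Solar declination: sin δ = sin ε · sin L_s = sin 23.44° × sin 90.0° = 0.39779, so δ = +23.440°.
cos h₀ = −tan(-49.8°) tan(+23.440°) = 0.5131, h₀ = 1.0321 rad.
Bracket: h₀ sin ϕ sin δ + cos ϕ cos δ sin h₀ = 1.0321×-0.76380×0.39779 + 0.64546×0.91748×0.85835 = -0.313585 + 0.508312 = 0.194727.
Q̄ = (S_0/π) × [bracket] = (1361/π) × 0.194727 = 84.36 W/m².

Q̄ ≈ 84.4 W/m²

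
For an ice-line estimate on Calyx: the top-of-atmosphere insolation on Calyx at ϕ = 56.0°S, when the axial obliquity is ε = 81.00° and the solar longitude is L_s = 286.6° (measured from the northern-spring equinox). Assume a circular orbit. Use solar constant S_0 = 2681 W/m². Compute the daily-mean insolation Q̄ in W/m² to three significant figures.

Solar declination: sin δ = sin ε · sin L_s = sin 81.00° × sin 286.6° = -0.94652, so δ = -71.178°.
cos h₀ = −tan(-56.0°) tan(-71.178°) = -4.3495 ≤ −1 ⇒ polar day, h₀ = π.
Bracket: h₀ sin ϕ sin δ + cos ϕ cos δ sin h₀ = 3.1416×-0.82904×-0.94652 + 0.55919×0.32263×0.00000 = 2.465223 + 0.000000 = 2.465223.
Q̄ = (S_0/π) × [bracket] = (2681/π) × 2.465223 = 2104 W/m².

Q̄ ≈ 2.10e+03 W/m²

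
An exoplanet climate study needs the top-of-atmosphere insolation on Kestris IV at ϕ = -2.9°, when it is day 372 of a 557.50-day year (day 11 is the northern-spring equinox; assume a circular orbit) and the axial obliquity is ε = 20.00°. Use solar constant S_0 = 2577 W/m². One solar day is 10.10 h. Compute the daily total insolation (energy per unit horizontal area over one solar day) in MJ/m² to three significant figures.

29.3 MJ/m²

Solar longitude: L_s = 360° × (372 − 11)/557.50 = 233.112°.
sin δ = sin 20.00° × sin 233.112° = -0.27355, so δ = -15.876°.
cos h₀ = −tan(-2.9°) tan(-15.876°) = -0.0144, h₀ = 1.5852 rad.
Bracket: h₀ sin ϕ sin δ + cos ϕ cos δ sin h₀ = 1.5852×-0.05059×-0.27355 + 0.99872×0.96186×0.99990 = 0.021937 + 0.960533 = 0.982470.
Q̄ = (S_0/π) × [bracket] = (2577/π) × 0.982470 = 805.90 W/m².
Daily total = Q̄ × 10.10 h × 3600 s/h = 805.90 × 10.10 × 3600 / 10⁶ = 29.30 MJ/m².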